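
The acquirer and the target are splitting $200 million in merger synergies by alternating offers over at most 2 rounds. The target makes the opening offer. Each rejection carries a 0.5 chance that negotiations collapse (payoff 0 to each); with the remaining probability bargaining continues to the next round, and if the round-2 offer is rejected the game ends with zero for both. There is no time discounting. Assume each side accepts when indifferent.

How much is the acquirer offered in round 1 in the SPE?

By backward induction:
Round 2 (the acquirer proposes): rejection yields 0 for the target; the acquirer offers 0 and keeps 200.
Round 1 (the target proposes): rejecting gives the acquirer an expected 0.5 × 200 = 100. The target offers 100 and keeps 200 − 100 = 100.

100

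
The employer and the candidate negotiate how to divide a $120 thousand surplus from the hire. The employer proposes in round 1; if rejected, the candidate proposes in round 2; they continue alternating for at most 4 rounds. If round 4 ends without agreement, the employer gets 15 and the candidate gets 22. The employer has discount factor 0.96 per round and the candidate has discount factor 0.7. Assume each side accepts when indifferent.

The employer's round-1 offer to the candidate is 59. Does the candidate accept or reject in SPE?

Accept

Round 4 (the candidate proposes): the employer gets 15 if talks fail, so the candidate offers 15 and keeps 105.
Round 3 (the employer proposes): the candidate can get 105 next round, worth 0.7 × 105 = 73.5 now; the employer offers that and keeps 46.5.
Round 2 (the candidate proposes): the employer can get 46.5 next round, worth 0.96 × 46.5 = 44.64 now, so the candidate offers 44.64, keeping 75.36.
So by rejecting in round 1, the candidate gets 75.36 next round, worth 0.7 × 75.36 = 52.752 now.
Offer 59 ≥ 52.752, so the candidate accepts.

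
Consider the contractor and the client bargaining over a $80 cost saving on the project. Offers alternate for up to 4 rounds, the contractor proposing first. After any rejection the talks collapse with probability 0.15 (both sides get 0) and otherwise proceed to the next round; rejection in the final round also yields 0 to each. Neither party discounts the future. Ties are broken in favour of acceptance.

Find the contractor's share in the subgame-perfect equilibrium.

Round 4 (the client proposes): rejection yields 0 for the contractor; the client offers 0 and keeps 80.
Round 3 (the contractor proposes): rejecting gives the client an expected 0.85 × 80 = 68; the contractor offers that and keeps 12.
Round 2 (the client proposes): rejecting gives the contractor an expected 0.85 × 12 = 10.2; the client offers that and keeps 69.8.
Round 1 (the contractor proposes): rejecting gives the client an expected 0.85 × 69.8 = 59.33, so the contractor offers 59.33, keeping 20.67.

20.67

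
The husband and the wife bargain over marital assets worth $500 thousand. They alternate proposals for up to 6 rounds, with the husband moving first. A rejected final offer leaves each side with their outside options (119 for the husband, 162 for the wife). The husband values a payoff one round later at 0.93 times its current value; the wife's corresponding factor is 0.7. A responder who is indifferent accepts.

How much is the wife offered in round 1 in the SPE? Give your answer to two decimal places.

153.48

Round 6 (the wife proposes): the husband gets 119 if talks fail, so the wife offers 119 and keeps 381.
Round 5 (the husband proposes): the wife can get 381 next round, worth 0.7 × 381 = 266.7 now. The husband offers 266.7 and keeps 500 − 266.7 = 233.3.
Round 4 (the wife proposes): the husband can get 233.3 next round, worth 0.93 × 233.3 = 216.969 now. The wife offers 216.969 and keeps 500 − 216.969 = 283.031.
Round 3 (the husband proposes): the wife can get 283.031 next round, worth 0.7 × 283.031 = 198.1217 now, so the husband offers 198.1217, keeping 301.8783.
Round 2 (the wife proposes): the husband can get 301.8783 next round, worth 0.93 × 301.8783 = 280.746819 now. The wife offers 280.746819 and keeps 500 − 280.746819 = 219.253181.
Round 1 (the husband proposes): the wife can get 219.253181 next round, worth 0.7 × 219.253181 = 153.4772267 now. The husband offers 153.4772267 and keeps 500 − 153.4772267 = 346.5227733.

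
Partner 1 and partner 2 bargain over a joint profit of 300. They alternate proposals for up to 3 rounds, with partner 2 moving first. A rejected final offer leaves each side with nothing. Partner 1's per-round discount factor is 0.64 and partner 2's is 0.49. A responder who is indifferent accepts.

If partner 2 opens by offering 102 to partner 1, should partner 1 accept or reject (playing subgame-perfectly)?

Accept

Round 3 (partner 2 proposes): partner 1 will accept anything ≥ 0, so partner 2 offers 0 and keeps 300.
Round 2 (partner 1 proposes): partner 2 can get 300 next round, worth 0.49 × 300 = 147 now. Partner 1 offers 147 and keeps 300 − 147 = 153.
So by rejecting in round 1, partner 1 gets 153 next round, worth 0.64 × 153 = 97.92 now.
Offer 102 ≥ 97.92, so partner 1 accepts.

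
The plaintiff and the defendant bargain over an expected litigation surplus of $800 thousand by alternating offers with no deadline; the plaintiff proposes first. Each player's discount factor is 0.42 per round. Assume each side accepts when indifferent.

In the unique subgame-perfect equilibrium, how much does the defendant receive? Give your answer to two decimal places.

Let x be the plaintiff's share when the plaintiff proposes and y be the defendant's share when the defendant proposes.
The defendant accepts iff offered ≥ 0.42·y, so x = 800 − 0.42y. Symmetrically y = 800 − 0.42x.
Substituting: x = 800 − 0.42(800 − 0.42x), giving x(1 − 0.42·0.42) = 800(1 − 0.42).
So x = 800 × 0.58 / 0.8236 ≈ 563.3803, and the defendant receives 800 − x ≈ 236.6197.

236.62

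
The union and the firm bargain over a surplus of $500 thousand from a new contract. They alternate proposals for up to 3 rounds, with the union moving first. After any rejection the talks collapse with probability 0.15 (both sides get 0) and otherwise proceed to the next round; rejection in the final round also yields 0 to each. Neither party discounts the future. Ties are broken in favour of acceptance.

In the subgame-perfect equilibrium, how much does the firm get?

Round 3 (the union proposes): rejection yields 0 for the firm; the union offers 0 and keeps 500.
Round 2 (the firm proposes): rejecting gives the union an expected 0.85 × 500 = 425, so the firm offers 425, keeping 75.
Round 1 (the union proposes): rejecting gives the firm an expected 0.85 × 75 = 63.75. The union offers 63.75 and keeps 500 − 63.75 = 436.25.

63.75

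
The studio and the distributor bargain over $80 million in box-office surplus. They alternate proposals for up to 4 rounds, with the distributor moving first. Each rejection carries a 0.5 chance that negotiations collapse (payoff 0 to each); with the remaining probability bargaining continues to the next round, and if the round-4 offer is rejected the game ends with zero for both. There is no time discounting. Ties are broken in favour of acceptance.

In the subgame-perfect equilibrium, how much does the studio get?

30

Round 4 (the studio proposes): rejection yields 0 for the distributor; the studio offers 0 and keeps 80.
Round 3 (the distributor proposes): rejecting gives the studio an expected 0.5 × 80 = 40, so the distributor offers 40, keeping 40.
Round 2 (the studio proposes): rejecting gives the distributor an expected 0.5 × 40 = 20, so the studio offers 20, keeping 60.
Round 1 (the distributor proposes): rejecting gives the studio an expected 0.5 × 60 = 30. The distributor offers 30 and keeps 80 − 30 = 50.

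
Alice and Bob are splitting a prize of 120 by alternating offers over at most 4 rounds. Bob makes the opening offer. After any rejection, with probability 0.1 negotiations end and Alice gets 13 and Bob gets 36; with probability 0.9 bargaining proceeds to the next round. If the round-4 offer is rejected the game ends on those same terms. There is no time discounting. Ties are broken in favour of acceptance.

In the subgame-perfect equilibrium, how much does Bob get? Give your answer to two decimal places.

Round 4 (Alice proposes): Bob gets 36 if talks fail, so Alice offers 36 and keeps 84.
Round 3 (Bob proposes): rejecting gives Alice an expected 0.9 × 84 + 0.1 × 13 = 76.9. Bob offers 76.9 and keeps 120 − 76.9 = 43.1.
Round 2 (Alice proposes): rejecting gives Bob an expected 0.9 × 43.1 + 0.1 × 36 = 42.39. Alice offers 42.39 and keeps 120 − 42.39 = 77.61.
Round 1 (Bob proposes): rejecting gives Alice an expected 0.9 × 77.61 + 0.1 × 13 = 71.149; Bob offers that and keeps 48.851.

48.85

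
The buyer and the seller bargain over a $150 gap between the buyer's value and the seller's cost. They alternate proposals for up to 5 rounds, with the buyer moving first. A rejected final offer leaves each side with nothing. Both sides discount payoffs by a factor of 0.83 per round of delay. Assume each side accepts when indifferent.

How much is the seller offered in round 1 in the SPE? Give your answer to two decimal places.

Round 5 (the buyer proposes): the seller will accept anything ≥ 0, so the buyer offers 0 and keeps 150.
Round 4 (the seller proposes): the buyer can get 150 next round, worth 0.83 × 150 = 124.5 now; the seller offers that and keeps 25.5.
Round 3 (the buyer proposes): the seller can get 25.5 next round, worth 0.83 × 25.5 = 21.165 now, so the buyer offers 21.165, keeping 128.835.
Round 2 (the seller proposes): the buyer can get 128.835 next round, worth 0.83 × 128.835 = 106.93305 now; the seller offers that and keeps 43.06695.
Round 1 (the buyer proposes): the seller can get 43.06695 next round, worth 0.83 × 43.06695 = 35.7455685 now, so the buyer offers 35.7455685, keeping 114.2544315.

35.75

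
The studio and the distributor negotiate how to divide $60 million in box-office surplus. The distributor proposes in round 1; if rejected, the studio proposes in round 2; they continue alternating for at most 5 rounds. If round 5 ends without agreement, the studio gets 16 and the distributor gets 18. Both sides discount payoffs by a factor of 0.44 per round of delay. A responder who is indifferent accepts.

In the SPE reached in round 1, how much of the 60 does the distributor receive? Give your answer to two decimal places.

Work backward from the last round.
Round 5 (the distributor proposes): the studio gets 16 if talks fail, so the distributor offers 16 and keeps 44.
Round 4 (the studio proposes): the distributor can get 44 next round, worth 0.44 × 44 = 19.36 now. The studio offers 19.36 and keeps 60 − 19.36 = 40.64.
Round 3 (the distributor proposes): the studio can get 40.64 next round, worth 0.44 × 40.64 = 17.8816 now, so the distributor offers 17.8816, keeping 42.1184.
Round 2 (the studio proposes): the distributor can get 42.1184 next round, worth 0.44 × 42.1184 = 18.532096 now. The studio offers 18.532096 and keeps 60 − 18.532096 = 41.467904.
Round 1 (the distributor proposes): the studio can get 41.467904 next round, worth 0.44 × 41.467904 = 18.24587776 now, so the distributor offers 18.24587776, keeping 41.75412224.

41.75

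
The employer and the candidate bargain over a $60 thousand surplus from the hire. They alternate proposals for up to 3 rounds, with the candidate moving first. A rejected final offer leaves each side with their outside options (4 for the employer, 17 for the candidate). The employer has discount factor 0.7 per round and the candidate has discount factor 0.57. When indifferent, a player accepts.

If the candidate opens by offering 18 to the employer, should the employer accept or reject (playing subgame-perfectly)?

Reject

Work out the employer's continuation value if the offer is rejected.
Round 3 (the candidate proposes): the employer gets 4 if talks fail, so the candidate offers 4 and keeps 56.
Round 2 (the employer proposes): the candidate can get 56 next round, worth 0.57 × 56 = 31.92 now; the employer offers that and keeps 28.08.
So by rejecting in round 1, the employer gets 28.08 next round, worth 0.7 × 28.08 = 19.656 now.
Offer 18 < 19.656, so the employer rejects.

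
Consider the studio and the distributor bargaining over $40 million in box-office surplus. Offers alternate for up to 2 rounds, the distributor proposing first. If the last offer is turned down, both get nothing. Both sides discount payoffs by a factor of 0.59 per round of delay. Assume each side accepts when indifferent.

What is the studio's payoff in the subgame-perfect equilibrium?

By backward induction:
Round 2 (the studio proposes): the distributor will accept anything ≥ 0, so the studio offers 0 and keeps 40.
Round 1 (the distributor proposes): the studio can get 40 next round, worth 0.59 × 40 = 23.6 now; the distributor offers that and keeps 16.4.

23.6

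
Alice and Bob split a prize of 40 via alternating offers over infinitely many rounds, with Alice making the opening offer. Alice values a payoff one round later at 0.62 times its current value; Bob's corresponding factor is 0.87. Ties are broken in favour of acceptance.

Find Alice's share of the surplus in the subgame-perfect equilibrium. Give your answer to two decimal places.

11.29

When Alice proposes, Bob accepts any offer worth at least 0.87 times what Bob would get by proposing next round; and vice versa.
This gives x = 40 − 0.87y and y = 40 − 0.62x, where x and y are each side's share when it proposes.
Hence (1 − 0.87·0.62)x = 40(1 − 0.87), i.e. 0.4606·x = 5.2.
x ≈ 11.2896; Bob's share is 40 − x ≈ 28.7104.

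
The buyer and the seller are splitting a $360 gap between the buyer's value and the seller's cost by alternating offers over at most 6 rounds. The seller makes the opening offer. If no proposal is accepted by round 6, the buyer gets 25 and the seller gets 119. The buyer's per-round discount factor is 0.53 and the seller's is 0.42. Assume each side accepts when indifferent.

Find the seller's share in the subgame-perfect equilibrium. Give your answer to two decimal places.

218.37

Round 6 (the buyer proposes): the seller gets 119 if talks fail, so the buyer offers 119 and keeps 241.
Round 5 (the seller proposes): the buyer can get 241 next round, worth 0.53 × 241 = 127.73 now; the seller offers that and keeps 232.27.
Round 4 (the buyer proposes): the seller can get 232.27 next round, worth 0.42 × 232.27 = 97.5534 now, so the buyer offers 97.5534, keeping 262.4466.
Round 3 (the seller proposes): the buyer can get 262.4466 next round, worth 0.53 × 262.4466 = 139.096698 now; the seller offers that and keeps 220.903302.
Round 2 (the buyer proposes): the seller can get 220.903302 next round, worth 0.42 × 220.903302 = 92.77938684 now. The buyer offers 92.77938684 and keeps 360 − 92.77938684 = 267.22061316.
Round 1 (the seller proposes): the buyer can get 267.22061316 next round, worth 0.53 × 267.22061316 = 141.6269249748 now. The seller offers 141.6269249748 and keeps 360 − 141.6269249748 = 218.3730750252.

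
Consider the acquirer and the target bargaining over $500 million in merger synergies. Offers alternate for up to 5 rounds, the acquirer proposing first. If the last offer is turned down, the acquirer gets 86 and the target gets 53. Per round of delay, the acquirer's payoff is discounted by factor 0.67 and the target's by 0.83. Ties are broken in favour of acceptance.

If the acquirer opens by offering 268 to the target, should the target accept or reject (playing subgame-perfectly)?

Accept

Round 5 (the acquirer proposes): the target gets 53 if talks fail, so the acquirer offers 53 and keeps 447.
Round 4 (the target proposes): the acquirer can get 447 next round, worth 0.67 × 447 = 299.49 now. The target offers 299.49 and keeps 500 − 299.49 = 200.51.
Round 3 (the acquirer proposes): the target can get 200.51 next round, worth 0.83 × 200.51 = 166.4233 now. The acquirer offers 166.4233 and keeps 500 − 166.4233 = 333.5767.
Round 2 (the target proposes): the acquirer can get 333.5767 next round, worth 0.67 × 333.5767 = 223.496389 now, so the target offers 223.496389, keeping 276.503611.
So by rejecting in round 1, the target gets 276.503611 next round, worth 0.83 × 276.503611 = 229.49799713 now.
Offer 268 ≥ 229.49799713, so the target accepts.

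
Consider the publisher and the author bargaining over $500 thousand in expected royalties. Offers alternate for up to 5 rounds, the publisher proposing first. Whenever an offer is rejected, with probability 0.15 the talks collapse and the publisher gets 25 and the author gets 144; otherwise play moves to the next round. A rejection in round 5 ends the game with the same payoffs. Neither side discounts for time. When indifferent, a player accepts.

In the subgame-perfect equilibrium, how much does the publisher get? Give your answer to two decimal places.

Round 5 (the publisher proposes): the author gets 144 if talks fail, so the publisher offers 144 and keeps 356.
Round 4 (the author proposes): rejecting gives the publisher an expected 0.85 × 356 + 0.15 × 25 = 306.35; the author offers that and keeps 193.65.
Round 3 (the publisher proposes): rejecting gives the author an expected 0.85 × 193.65 + 0.15 × 144 = 186.2025, so the publisher offers 186.2025, keeping 313.7975.
Round 2 (the author proposes): rejecting gives the publisher an expected 0.85 × 313.7975 + 0.15 × 25 = 270.477875; the author offers that and keeps 229.522125.
Round 1 (the publisher proposes): rejecting gives the author an expected 0.85 × 229.522125 + 0.15 × 144 = 216.69380625, so the publisher offers 216.69380625, keeping 283.30619375.

283.31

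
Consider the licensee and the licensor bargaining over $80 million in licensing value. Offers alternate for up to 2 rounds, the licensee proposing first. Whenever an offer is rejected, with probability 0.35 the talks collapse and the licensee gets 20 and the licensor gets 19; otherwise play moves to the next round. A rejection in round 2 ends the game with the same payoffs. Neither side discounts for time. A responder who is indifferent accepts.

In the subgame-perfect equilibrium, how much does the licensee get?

Round 2 (the licensor proposes): the licensee gets 20 if talks fail, so the licensor offers 20 and keeps 60.
Round 1 (the licensee proposes): rejecting gives the licensor an expected 0.65 × 60 + 0.35 × 19 = 45.65, so the licensee offers 45.65, keeping 34.35.

34.35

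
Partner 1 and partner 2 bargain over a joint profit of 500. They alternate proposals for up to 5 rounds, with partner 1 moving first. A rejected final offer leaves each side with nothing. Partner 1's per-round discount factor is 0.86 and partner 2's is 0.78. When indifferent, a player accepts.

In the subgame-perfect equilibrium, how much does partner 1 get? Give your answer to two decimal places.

Work backward from the last round.
Round 5 (partner 1 proposes): partner 2 will accept anything ≥ 0, so partner 1 offers 0 and keeps 500.
Round 4 (partner 2 proposes): partner 1 can get 500 next round, worth 0.86 × 500 = 430 now, so partner 2 offers 430, keeping 70.
Round 3 (partner 1 proposes): partner 2 can get 70 next round, worth 0.78 × 70 = 54.6 now. Partner 1 offers 54.6 and keeps 500 − 54.6 = 445.4.
Round 2 (partner 2 proposes): partner 1 can get 445.4 next round, worth 0.86 × 445.4 = 383.044 now; partner 2 offers that and keeps 116.956.
Round 1 (partner 1 proposes): partner 2 can get 116.956 next round, worth 0.78 × 116.956 = 91.22568 now, so partner 1 offers 91.22568, keeping 408.77432.

408.77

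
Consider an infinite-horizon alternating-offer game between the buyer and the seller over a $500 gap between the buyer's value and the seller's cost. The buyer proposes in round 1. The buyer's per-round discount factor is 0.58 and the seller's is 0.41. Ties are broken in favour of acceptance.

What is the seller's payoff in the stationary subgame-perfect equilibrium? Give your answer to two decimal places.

112.96

When the buyer proposes, the seller accepts any offer worth at least 0.41 times what the seller would get by proposing next round; and vice versa.
This gives x = 500 − 0.41y and y = 500 − 0.58x, where x and y are each side's share when it proposes.
Hence (1 − 0.41·0.58)x = 500(1 − 0.41), i.e. 0.7622·x = 295.
x ≈ 387.0375; the seller's share is 500 − x ≈ 112.9625.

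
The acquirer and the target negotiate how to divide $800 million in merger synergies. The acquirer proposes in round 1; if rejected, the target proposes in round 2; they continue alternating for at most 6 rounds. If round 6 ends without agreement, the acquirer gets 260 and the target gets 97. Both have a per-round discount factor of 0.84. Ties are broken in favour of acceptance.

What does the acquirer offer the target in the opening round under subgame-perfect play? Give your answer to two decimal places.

Round 6 (the target proposes): the acquirer gets 260 if talks fail, so the target offers 260 and keeps 540.
Round 5 (the acquirer proposes): the target can get 540 next round, worth 0.84 × 540 = 453.6 now. The acquirer offers 453.6 and keeps 800 − 453.6 = 346.4.
Round 4 (the target proposes): the acquirer can get 346.4 next round, worth 0.84 × 346.4 = 290.976 now; the target offers that and keeps 509.024.
Round 3 (the acquirer proposes): the target can get 509.024 next round, worth 0.84 × 509.024 = 427.58016 now. The acquirer offers 427.58016 and keeps 800 − 427.58016 = 372.41984.
Round 2 (the target proposes): the acquirer can get 372.41984 next round, worth 0.84 × 372.41984 = 312.8326656 now. The target offers 312.8326656 and keeps 800 − 312.8326656 = 487.1673344.
Round 1 (the acquirer proposes): the target can get 487.1673344 next round, worth 0.84 × 487.1673344 = 409.220560896 now. The acquirer offers 409.220560896 and keeps 800 − 409.220560896 = 390.779439104.

409.22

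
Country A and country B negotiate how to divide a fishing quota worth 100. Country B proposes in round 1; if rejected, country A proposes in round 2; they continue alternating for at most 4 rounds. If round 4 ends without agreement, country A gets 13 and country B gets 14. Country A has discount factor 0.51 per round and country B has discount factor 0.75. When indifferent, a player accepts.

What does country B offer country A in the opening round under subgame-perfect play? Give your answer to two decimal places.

Round 4 (country A proposes): country B gets 14 if talks fail, so country A offers 14 and keeps 86.
Round 3 (country B proposes): country A can get 86 next round, worth 0.51 × 86 = 43.86 now; country B offers that and keeps 56.14.
Round 2 (country A proposes): country B can get 56.14 next round, worth 0.75 × 56.14 = 42.105 now. Country A offers 42.105 and keeps 100 − 42.105 = 57.895.
Round 1 (country B proposes): country A can get 57.895 next round, worth 0.51 × 57.895 = 29.52645 now, so country B offers 29.52645, keeping 70.47355.

29.53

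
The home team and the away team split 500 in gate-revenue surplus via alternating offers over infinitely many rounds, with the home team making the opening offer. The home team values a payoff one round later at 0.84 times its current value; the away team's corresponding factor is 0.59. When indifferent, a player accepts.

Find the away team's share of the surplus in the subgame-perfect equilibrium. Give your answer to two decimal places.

93.58

When the home team proposes, the away team accepts any offer worth at least 0.59 times what the away team would get by proposing next round; and vice versa.
This gives x = 500 − 0.59y and y = 500 − 0.84x, where x and y are each side's share when it proposes.
Hence (1 − 0.59·0.84)x = 500(1 − 0.59), i.e. 0.5044·x = 205.
x ≈ 406.4235; the away team's share is 500 − x ≈ 93.5765.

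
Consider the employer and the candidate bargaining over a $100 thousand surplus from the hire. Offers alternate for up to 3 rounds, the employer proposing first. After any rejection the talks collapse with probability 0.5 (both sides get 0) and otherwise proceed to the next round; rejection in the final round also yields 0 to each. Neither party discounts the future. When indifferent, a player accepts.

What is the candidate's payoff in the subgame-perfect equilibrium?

25

By backward induction:
Round 3 (the employer proposes): the candidate will accept anything ≥ 0, so the employer offers 0 and keeps 100.
Round 2 (the candidate proposes): rejecting gives the employer an expected 0.5 × 100 = 50, so the candidate offers 50, keeping 50.
Round 1 (the employer proposes): rejecting gives the candidate an expected 0.5 × 50 = 25. The employer offers 25 and keeps 100 − 25 = 75.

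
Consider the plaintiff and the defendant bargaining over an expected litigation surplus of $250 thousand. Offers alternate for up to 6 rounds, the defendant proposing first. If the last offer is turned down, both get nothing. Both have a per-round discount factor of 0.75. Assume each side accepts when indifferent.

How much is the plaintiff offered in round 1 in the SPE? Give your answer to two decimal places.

132.57

Round 6 (the plaintiff proposes): the defendant will accept anything ≥ 0, so the plaintiff offers 0 and keeps 250.
Round 5 (the defendant proposes): the plaintiff can get 250 next round, worth 0.75 × 250 = 187.5 now. The defendant offers 187.5 and keeps 250 − 187.5 = 62.5.
Round 4 (the plaintiff proposes): the defendant can get 62.5 next round, worth 0.75 × 62.5 = 46.875 now, so the plaintiff offers 46.875, keeping 203.125.
Round 3 (the defendant proposes): the plaintiff can get 203.125 next round, worth 0.75 × 203.125 = 152.34375 now. The defendant offers 152.34375 and keeps 250 − 152.34375 = 97.65625.
Round 2 (the plaintiff proposes): the defendant can get 97.65625 next round, worth 0.75 × 97.65625 = 73.2421875 now; the plaintiff offers that and keeps 176.7578125.
Round 1 (the defendant proposes): the plaintiff can get 176.7578125 next round, worth 0.75 × 176.7578125 = 132.568359375 now. The defendant offers 132.568359375 and keeps 250 − 132.568359375 = 117.431640625.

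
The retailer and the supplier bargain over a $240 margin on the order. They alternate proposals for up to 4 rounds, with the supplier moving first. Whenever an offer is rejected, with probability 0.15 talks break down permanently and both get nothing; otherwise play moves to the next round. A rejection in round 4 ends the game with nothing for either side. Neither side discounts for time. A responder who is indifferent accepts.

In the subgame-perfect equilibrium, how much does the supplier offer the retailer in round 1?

177.99

By backward induction:
Round 4 (the retailer proposes): rejection yields 0 for the supplier; the retailer offers 0 and keeps 240.
Round 3 (the supplier proposes): rejecting gives the retailer an expected 0.85 × 240 = 204. The supplier offers 204 and keeps 240 − 204 = 36.
Round 2 (the retailer proposes): rejecting gives the supplier an expected 0.85 × 36 = 30.6, so the retailer offers 30.6, keeping 209.4.
Round 1 (the supplier proposes): rejecting gives the retailer an expected 0.85 × 209.4 = 177.99, so the supplier offers 177.99, keeping 62.01.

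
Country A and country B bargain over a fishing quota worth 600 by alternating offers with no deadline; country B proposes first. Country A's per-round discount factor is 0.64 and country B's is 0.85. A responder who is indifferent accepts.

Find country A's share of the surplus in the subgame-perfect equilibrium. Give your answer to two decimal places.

In a stationary SPE each proposer offers the other exactly their discounted continuation value.
If country B keeps x when proposing and country A keeps y when proposing, then x = 600 − 0.64y and y = 600 − 0.85x.
Solving: x = 600(1 − 0.64) / (1 − 0.85·0.64) = 216 / 0.456 ≈ 473.6842.
Country A gets 600 − 473.6842 ≈ 126.3158.

126.32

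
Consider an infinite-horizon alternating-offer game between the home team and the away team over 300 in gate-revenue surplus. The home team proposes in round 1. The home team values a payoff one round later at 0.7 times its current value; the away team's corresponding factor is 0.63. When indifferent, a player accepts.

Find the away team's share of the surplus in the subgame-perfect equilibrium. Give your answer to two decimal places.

When the home team proposes, the away team accepts any offer worth at least 0.63 times what the away team would get by proposing next round; and vice versa.
This gives x = 300 − 0.63y and y = 300 − 0.7x, where x and y are each side's share when it proposes.
Hence (1 − 0.63·0.7)x = 300(1 − 0.63), i.e. 0.559·x = 111.
x ≈ 198.5689; the away team's share is 300 − x ≈ 101.4311.

101.43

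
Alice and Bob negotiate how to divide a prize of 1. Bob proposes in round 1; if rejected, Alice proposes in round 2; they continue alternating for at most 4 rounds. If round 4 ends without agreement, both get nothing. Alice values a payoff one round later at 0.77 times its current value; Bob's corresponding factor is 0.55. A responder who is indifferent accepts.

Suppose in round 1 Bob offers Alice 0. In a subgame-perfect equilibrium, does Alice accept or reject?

Round 4 (Alice proposes): Bob will accept anything ≥ 0, so Alice offers 0 and keeps 1.
Round 3 (Bob proposes): Alice can get 1 next round, worth 0.77 × 1 = 0.77 now; Bob offers that and keeps 0.23.
Round 2 (Alice proposes): Bob can get 0.23 next round, worth 0.55 × 0.23 = 0.1265 now, so Alice offers 0.1265, keeping 0.8735.
So by rejecting in round 1, Alice gets 0.8735 next round, worth 0.77 × 0.8735 = 0.672595 now.
Offer 0 < 0.672595, so Alice rejects.

Reject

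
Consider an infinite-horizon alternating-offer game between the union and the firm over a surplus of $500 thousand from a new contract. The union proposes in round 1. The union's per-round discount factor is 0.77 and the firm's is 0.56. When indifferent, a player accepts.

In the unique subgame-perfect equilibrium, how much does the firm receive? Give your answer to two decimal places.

113.22

Let x be the union's share when the union proposes and y be the firm's share when the firm proposes.
The firm accepts iff offered ≥ 0.56·y, so x = 500 − 0.56y. Symmetrically y = 500 − 0.77x.
Substituting: x = 500 − 0.56(500 − 0.77x), giving x(1 − 0.77·0.56) = 500(1 − 0.56).
So x = 500 × 0.44 / 0.5688 ≈ 386.7792, and the firm receives 500 − x ≈ 113.2208.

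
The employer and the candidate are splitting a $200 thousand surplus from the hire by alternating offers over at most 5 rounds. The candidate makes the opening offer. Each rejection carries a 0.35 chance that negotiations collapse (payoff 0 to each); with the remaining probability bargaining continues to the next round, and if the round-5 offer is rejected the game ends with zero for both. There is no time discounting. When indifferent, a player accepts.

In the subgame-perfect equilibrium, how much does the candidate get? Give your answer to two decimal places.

Round 5 (the candidate proposes): rejection yields 0 for the employer; the candidate offers 0 and keeps 200.
Round 4 (the employer proposes): rejecting gives the candidate an expected 0.65 × 200 = 130, so the employer offers 130, keeping 70.
Round 3 (the candidate proposes): rejecting gives the employer an expected 0.65 × 70 = 45.5; the candidate offers that and keeps 154.5.
Round 2 (the employer proposes): rejecting gives the candidate an expected 0.65 × 154.5 = 100.425. The employer offers 100.425 and keeps 200 − 100.425 = 99.575.
Round 1 (the candidate proposes): rejecting gives the employer an expected 0.65 × 99.575 = 64.72375, so the candidate offers 64.72375, keeping 135.27625.

135.28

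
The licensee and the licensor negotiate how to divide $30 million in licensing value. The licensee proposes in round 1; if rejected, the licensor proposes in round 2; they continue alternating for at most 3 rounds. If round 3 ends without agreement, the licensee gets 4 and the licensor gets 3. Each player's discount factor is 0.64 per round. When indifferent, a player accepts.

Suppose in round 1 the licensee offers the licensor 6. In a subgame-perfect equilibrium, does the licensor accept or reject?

Reject

Work out the licensor's continuation value if the offer is rejected.
Round 3 (the licensee proposes): the licensor gets 3 if talks fail, so the licensee offers 3 and keeps 27.
Round 2 (the licensor proposes): the licensee can get 27 next round, worth 0.64 × 27 = 17.28 now. The licensor offers 17.28 and keeps 30 − 17.28 = 12.72.
So by rejecting in round 1, the licensor gets 12.72 next round, worth 0.64 × 12.72 = 8.1408 now.
Offer 6 < 8.1408, so the licensor rejects.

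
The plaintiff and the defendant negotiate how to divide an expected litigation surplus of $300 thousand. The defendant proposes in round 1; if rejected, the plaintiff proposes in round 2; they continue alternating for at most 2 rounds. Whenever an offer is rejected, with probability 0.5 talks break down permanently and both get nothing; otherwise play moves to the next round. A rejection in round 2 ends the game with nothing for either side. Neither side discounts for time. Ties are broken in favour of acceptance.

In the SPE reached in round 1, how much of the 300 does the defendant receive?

150

Round 2 (the plaintiff proposes): rejection yields 0 for the defendant; the plaintiff offers 0 and keeps 300.
Round 1 (the defendant proposes): rejecting gives the plaintiff an expected 0.5 × 300 = 150. The defendant offers 150 and keeps 300 − 150 = 150.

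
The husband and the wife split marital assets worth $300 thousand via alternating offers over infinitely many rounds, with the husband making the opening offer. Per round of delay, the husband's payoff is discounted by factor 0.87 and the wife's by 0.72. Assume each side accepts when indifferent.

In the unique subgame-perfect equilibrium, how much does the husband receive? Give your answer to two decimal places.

224.84

When the husband proposes, the wife accepts any offer worth at least 0.72 times what the wife would get by proposing next round; and vice versa.
This gives x = 300 − 0.72y and y = 300 − 0.87x, where x and y are each side's share when it proposes.
Hence (1 − 0.72·0.87)x = 300(1 − 0.72), i.e. 0.3736·x = 84.
x ≈ 224.8394; the wife's share is 300 − x ≈ 75.1606.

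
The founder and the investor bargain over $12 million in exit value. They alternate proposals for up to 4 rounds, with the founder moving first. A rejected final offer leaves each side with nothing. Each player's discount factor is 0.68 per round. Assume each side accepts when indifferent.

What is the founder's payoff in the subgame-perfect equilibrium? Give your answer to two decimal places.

5.62

Round 4 (the investor proposes): the founder will accept anything ≥ 0, so the investor offers 0 and keeps 12.
Round 3 (the founder proposes): the investor can get 12 next round, worth 0.68 × 12 = 8.16 now; the founder offers that and keeps 3.84.
Round 2 (the investor proposes): the founder can get 3.84 next round, worth 0.68 × 3.84 = 2.6112 now. The investor offers 2.6112 and keeps 12 − 2.6112 = 9.3888.
Round 1 (the founder proposes): the investor can get 9.3888 next round, worth 0.68 × 9.3888 = 6.384384 now, so the founder offers 6.384384, keeping 5.615616.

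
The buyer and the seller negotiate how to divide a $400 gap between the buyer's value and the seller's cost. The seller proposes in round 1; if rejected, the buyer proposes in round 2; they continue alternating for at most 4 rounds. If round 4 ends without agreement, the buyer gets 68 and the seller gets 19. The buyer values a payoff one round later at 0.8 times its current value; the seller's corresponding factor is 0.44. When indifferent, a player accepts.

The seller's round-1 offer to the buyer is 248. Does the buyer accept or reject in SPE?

Round 4 (the buyer proposes): the seller gets 19 if talks fail, so the buyer offers 19 and keeps 381.
Round 3 (the seller proposes): the buyer can get 381 next round, worth 0.8 × 381 = 304.8 now. The seller offers 304.8 and keeps 400 − 304.8 = 95.2.
Round 2 (the buyer proposes): the seller can get 95.2 next round, worth 0.44 × 95.2 = 41.888 now; the buyer offers that and keeps 358.112.
So by rejecting in round 1, the buyer gets 358.112 next round, worth 0.8 × 358.112 = 286.4896 now.
Offer 248 < 286.4896, so the buyer rejects.

Reject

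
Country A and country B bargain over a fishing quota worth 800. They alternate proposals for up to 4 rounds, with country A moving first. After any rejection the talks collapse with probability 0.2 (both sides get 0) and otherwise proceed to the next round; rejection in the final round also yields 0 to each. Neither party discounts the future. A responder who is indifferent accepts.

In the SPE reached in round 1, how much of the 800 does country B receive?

537.6

Round 4 (country B proposes): country A will accept anything ≥ 0, so country B offers 0 and keeps 800.
Round 3 (country A proposes): rejecting gives country B an expected 0.8 × 800 = 640, so country A offers 640, keeping 160.
Round 2 (country B proposes): rejecting gives country A an expected 0.8 × 160 = 128; country B offers that and keeps 672.
Round 1 (country A proposes): rejecting gives country B an expected 0.8 × 672 = 537.6; country A offers that and keeps 262.4.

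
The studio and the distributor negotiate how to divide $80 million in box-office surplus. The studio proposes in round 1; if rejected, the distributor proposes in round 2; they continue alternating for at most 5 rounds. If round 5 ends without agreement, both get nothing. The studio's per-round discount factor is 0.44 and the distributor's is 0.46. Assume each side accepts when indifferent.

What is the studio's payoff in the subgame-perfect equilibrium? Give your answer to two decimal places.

Solve by backward induction from round 5.
Round 5 (the studio proposes): rejection yields 0 for the distributor; the studio offers 0 and keeps 80.
Round 4 (the distributor proposes): the studio can get 80 next round, worth 0.44 × 80 = 35.2 now, so the distributor offers 35.2, keeping 44.8.
Round 3 (the studio proposes): the distributor can get 44.8 next round, worth 0.46 × 44.8 = 20.608 now, so the studio offers 20.608, keeping 59.392.
Round 2 (the distributor proposes): the studio can get 59.392 next round, worth 0.44 × 59.392 = 26.13248 now. The distributor offers 26.13248 and keeps 80 − 26.13248 = 53.86752.
Round 1 (the studio proposes): the distributor can get 53.86752 next round, worth 0.46 × 53.86752 = 24.7790592 now, so the studio offers 24.7790592, keeping 55.2209408.

55.22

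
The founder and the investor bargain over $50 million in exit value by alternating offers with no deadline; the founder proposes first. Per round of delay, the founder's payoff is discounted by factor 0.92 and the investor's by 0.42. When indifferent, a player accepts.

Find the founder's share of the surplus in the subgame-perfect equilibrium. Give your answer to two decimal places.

In a stationary SPE each proposer offers the other exactly their discounted continuation value.
If the founder keeps x when proposing and the investor keeps y when proposing, then x = 50 − 0.42y and y = 50 − 0.92x.
Solving: x = 50(1 − 0.42) / (1 − 0.92·0.42) = 29 / 0.6136 ≈ 47.2621.
The investor gets 50 − 47.2621 ≈ 2.7379.

47.26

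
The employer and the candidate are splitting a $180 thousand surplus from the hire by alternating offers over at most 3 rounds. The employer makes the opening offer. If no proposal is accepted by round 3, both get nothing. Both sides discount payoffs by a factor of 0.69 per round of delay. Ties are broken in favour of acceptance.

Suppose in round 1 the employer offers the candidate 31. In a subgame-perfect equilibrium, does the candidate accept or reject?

Reject

Round 3 (the employer proposes): rejection yields 0 for the candidate; the employer offers 0 and keeps 180.
Round 2 (the candidate proposes): the employer can get 180 next round, worth 0.69 × 180 = 124.2 now, so the candidate offers 124.2, keeping 55.8.
So by rejecting in round 1, the candidate gets 55.8 next round, worth 0.69 × 55.8 = 38.502 now.
Offer 31 < 38.502, so the candidate rejects.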